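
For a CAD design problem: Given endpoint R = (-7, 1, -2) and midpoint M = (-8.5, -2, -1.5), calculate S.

S = 2M - R
  = (2·(-8.5) - (-7), 2·(-2) - 1, 2·(-1.5) - (-2))
  = (-17 + 7, -4 - 1, -3 + 2)
  = (-10, -5, -1)

(-10, -5, -1)


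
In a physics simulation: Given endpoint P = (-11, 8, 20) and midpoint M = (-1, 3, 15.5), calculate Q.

Q = 2M - P
  = (2·(-1) - (-11), 2·3 - 8, 2·15.5 - 20)
  = (-2 + 11, 6 - 8, 31 - 20)
  = (9, -2, 11)

(9, -2, 11)


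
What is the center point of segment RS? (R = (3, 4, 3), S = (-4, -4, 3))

M = ((x₁+x₂)/2, (y₁+y₂)/2, (z₁+z₂)/2)
  = ((3 - 4)/2, (4 - 4)/2, (3 + 3)/2)
  = (-1/2, 0/2, 6/2)
  = (-0.5, 0, 3)

(-0.5, 0, 3)


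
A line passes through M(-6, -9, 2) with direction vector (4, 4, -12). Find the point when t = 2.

P(t) = M + t·d
  = (-6 + 4·2, -9 + 4·2, 2 + (-12)·2)
  = (-6 + 8, -9 + 8, 2 - 24)
  = (2, -1, -22)

(2, -1, -22)


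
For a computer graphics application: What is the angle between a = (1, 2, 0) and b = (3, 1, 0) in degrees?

a·b = 1·3 + 2·1 + 0·0 = 3 + 2 + 0 = 5
|a| = √(1² + 2² + 0²) = √5 ≈ 2.236
|b| = √(3² + 1² + 0²) = √10 ≈ 3.162
cos θ = (a·b)/(|a||b|) = 5/(2.236·3.162) ≈ 0.7071
θ = arccos(0.7071) ≈ 45°

45°


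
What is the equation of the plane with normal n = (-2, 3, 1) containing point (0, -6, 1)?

The plane through P with normal n = (a, b, c) satisfies n·(r - P) = 0,
i.e. ax + by + cz = a·x₀ + b·y₀ + c·z₀.
d = (-2)·0 + 3·(-6) + 1·1
  = 0 - 18 + 1
  = -17
Equation: -2x + 3y + z = -17

-2x + 3y + z = -17


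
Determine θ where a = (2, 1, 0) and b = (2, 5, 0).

a·b = 2·2 + 1·5 + 0·0 = 4 + 5 + 0 = 9
|a| = √(2² + 1² + 0²) = √5 ≈ 2.236
|b| = √(2² + 5² + 0²) = √29 ≈ 5.385
cos θ = (a·b)/(|a||b|) = 9/(2.236·5.385) ≈ 0.7474
θ = arccos(0.7474) ≈ 41.63°

41.63°


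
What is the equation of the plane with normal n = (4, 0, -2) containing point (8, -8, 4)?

The plane through P with normal n = (a, b, c) satisfies n·(r - P) = 0,
i.e. ax + by + cz = a·x₀ + b·y₀ + c·z₀.
d = 4·8 + 0·(-8) + (-2)·4
  = 32 + 0 - 8
  = 24
Equation: 4x - 2z = 24

4x - 2z = 24


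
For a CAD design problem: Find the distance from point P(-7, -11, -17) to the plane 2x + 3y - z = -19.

distance = |a·x₀ + b·y₀ + c·z₀ - d| / √(a² + b² + c²)
  = |2·(-7) + 3·(-11) + (-1)·(-17) - (-19)| / √(2² + 3² + (-1)²)
  = |-14 - 33 + 17 + 19| / √(4 + 9 + 1)
  = |-11| / √14
  = 11 / 3.742
  ≈ 2.94

2.94


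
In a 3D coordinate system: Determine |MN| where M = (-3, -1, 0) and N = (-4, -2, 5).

d = √[(x₂-x₁)² + (y₂-y₁)² + (z₂-z₁)²]
  = √[(-1)² + (-1)² + 5²]
  = √[1 + 1 + 25]
  = √27
  ≈ 5.196

5.196


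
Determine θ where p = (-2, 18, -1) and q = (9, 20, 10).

p·q = (-2)·9 + 18·20 + (-1)·10 = -18 + 360 - 10 = 332
|p| = √((-2)² + 18² + (-1)²) = √329 ≈ 18.14
|q| = √(9² + 20² + 10²) = √581 ≈ 24.1
cos θ = (p·q)/(|p||q|) = 332/(18.14·24.1) ≈ 0.7594
θ = arccos(0.7594) ≈ 40.59°

40.59°


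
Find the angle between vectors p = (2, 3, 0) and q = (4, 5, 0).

p·q = 2·4 + 3·5 + 0·0 = 8 + 15 + 0 = 23
|p| = √(2² + 3² + 0²) = √13 ≈ 3.606
|q| = √(4² + 5² + 0²) = √41 ≈ 6.403
cos θ = (p·q)/(|p||q|) = 23/(3.606·6.403) ≈ 0.9962
θ = arccos(0.9962) ≈ 4.97°

4.97°


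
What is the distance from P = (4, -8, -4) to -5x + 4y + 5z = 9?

distance = |a·x₀ + b·y₀ + c·z₀ - d| / √(a² + b² + c²)
  = |(-5)·4 + 4·(-8) + 5·(-4) - 9| / √((-5)² + 4² + 5²)
  = |-20 - 32 - 20 - 9| / √(25 + 16 + 25)
  = |-81| / √66
  = 81 / 8.124
  ≈ 9.97

9.97


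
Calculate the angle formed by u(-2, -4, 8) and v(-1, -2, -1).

u·v = (-2)·(-1) + (-4)·(-2) + 8·(-1) = 2 + 8 - 8 = 2
|u| = √((-2)² + (-4)² + 8²) = √84 ≈ 9.165
|v| = √((-1)² + (-2)² + (-1)²) = √6 ≈ 2.449
cos θ = (u·v)/(|u||v|) = 2/(9.165·2.449) ≈ 0.08909
θ = arccos(0.08909) ≈ 84.89°

84.89°


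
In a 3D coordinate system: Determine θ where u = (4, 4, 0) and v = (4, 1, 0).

u·v = 4·4 + 4·1 + 0·0 = 16 + 4 + 0 = 20
|u| = √(4² + 4² + 0²) = √32 ≈ 5.657
|v| = √(4² + 1² + 0²) = √17 ≈ 4.123
cos θ = (u·v)/(|u||v|) = 20/(5.657·4.123) ≈ 0.8575
θ = arccos(0.8575) ≈ 30.96°

30.96°


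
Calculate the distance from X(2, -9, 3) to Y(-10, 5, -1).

d = √[(x₂-x₁)² + (y₂-y₁)² + (z₂-z₁)²]
  = √[(-12)² + 14² + (-4)²]
  = √[144 + 196 + 16]
  = √356
  ≈ 18.87

18.87


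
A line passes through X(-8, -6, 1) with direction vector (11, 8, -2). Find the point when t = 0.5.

P(t) = X + t·d
  = (-8 + 11·0.5, -6 + 8·0.5, 1 + (-2)·0.5)
  = (-8 + 5.5, -6 + 4, 1 - 1)
  = (-2.5, -2, 0)

(-2.5, -2, 0)


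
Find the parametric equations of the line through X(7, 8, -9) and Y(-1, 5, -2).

Direction vector d = Y - X = (-1 - 7, 5 - 8, -2 + 9) = (-8, -3, 7)
Parametric form r = X + t·d:
x = 7 - 8t, y = 8 - 3t, z = -9 + 7t

x = 7 - 8t, y = 8 - 3t, z = -9 + 7t


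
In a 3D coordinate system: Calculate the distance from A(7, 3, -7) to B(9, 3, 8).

d = √[(x₂-x₁)² + (y₂-y₁)² + (z₂-z₁)²]
  = √[2² + 0² + 15²]
  = √[4 + 0 + 225]
  = √229
  ≈ 15.13

15.13


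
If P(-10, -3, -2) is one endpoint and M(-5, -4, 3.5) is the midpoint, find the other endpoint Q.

Q = 2M - P
  = (2·(-5) - (-10), 2·(-4) - (-3), 2·3.5 - (-2))
  = (-10 + 10, -8 + 3, 7 + 2)
  = (0, -5, 9)

(0, -5, 9)


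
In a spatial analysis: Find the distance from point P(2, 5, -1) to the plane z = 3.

distance = |a·x₀ + b·y₀ + c·z₀ - d| / √(a² + b² + c²)
  = |0·2 + 0·5 + 1·(-1) - 3| / √(0² + 0² + 1²)
  = |0 + 0 - 1 - 3| / √(0 + 0 + 1)
  = |-4| / √1
  = 4 / 1
  ≈ 4

4


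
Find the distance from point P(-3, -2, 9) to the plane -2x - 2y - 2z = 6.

distance = |a·x₀ + b·y₀ + c·z₀ - d| / √(a² + b² + c²)
  = |(-2)·(-3) + (-2)·(-2) + (-2)·9 - 6| / √((-2)² + (-2)² + (-2)²)
  = |6 + 4 - 18 - 6| / √(4 + 4 + 4)
  = |-14| / √12
  = 14 / 3.464
  ≈ 4.041

4.041


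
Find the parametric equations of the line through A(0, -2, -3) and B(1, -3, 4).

Direction vector d = B - A = (1 + 0, -3 + 2, 4 + 3) = (1, -1, 7)
Parametric form r = A + t·d:
x = 0 + t, y = -2 - t, z = -3 + 7t

x = 0 + t, y = -2 - t, z = -3 + 7t


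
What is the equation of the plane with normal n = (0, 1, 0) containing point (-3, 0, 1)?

The plane through P with normal n = (a, b, c) satisfies n·(r - P) = 0,
i.e. ax + by + cz = a·x₀ + b·y₀ + c·z₀.
d = 0·(-3) + 1·0 + 0·1
  = 0 + 0 + 0
  = 0
Equation: y = 0

y = 0


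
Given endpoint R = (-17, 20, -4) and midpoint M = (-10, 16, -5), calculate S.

S = 2M - R
  = (2·(-10) - (-17), 2·16 - 20, 2·(-5) - (-4))
  = (-20 + 17, 32 - 20, -10 + 4)
  = (-3, 12, -6)

(-3, 12, -6)


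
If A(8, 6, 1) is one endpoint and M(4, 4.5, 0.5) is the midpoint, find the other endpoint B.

B = 2M - A
  = (2·4 - 8, 2·4.5 - 6, 2·0.5 - 1)
  = (8 - 8, 9 - 6, 1 - 1)
  = (0, 3, 0)

(0, 3, 0)


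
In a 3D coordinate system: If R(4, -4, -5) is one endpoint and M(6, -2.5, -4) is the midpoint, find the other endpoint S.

S = 2M - R
  = (2·6 - 4, 2·(-2.5) - (-4), 2·(-4) - (-5))
  = (12 - 4, -5 + 4, -8 + 5)
  = (8, -1, -3)

(8, -1, -3)


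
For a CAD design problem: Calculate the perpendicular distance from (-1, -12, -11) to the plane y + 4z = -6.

distance = |a·x₀ + b·y₀ + c·z₀ - d| / √(a² + b² + c²)
  = |0·(-1) + 1·(-12) + 4·(-11) - (-6)| / √(0² + 1² + 4²)
  = |0 - 12 - 44 + 6| / √(0 + 1 + 16)
  = |-50| / √17
  = 50 / 4.123
  ≈ 12.13

12.13


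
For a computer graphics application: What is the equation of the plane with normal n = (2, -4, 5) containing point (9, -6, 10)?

The plane through P with normal n = (a, b, c) satisfies n·(r - P) = 0,
i.e. ax + by + cz = a·x₀ + b·y₀ + c·z₀.
d = 2·9 + (-4)·(-6) + 5·10
  = 18 + 24 + 50
  = 92
Equation: 2x - 4y + 5z = 92

2x - 4y + 5z = 92


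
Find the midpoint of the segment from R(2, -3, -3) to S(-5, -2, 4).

M = ((x₁+x₂)/2, (y₁+y₂)/2, (z₁+z₂)/2)
  = ((2 - 5)/2, (-3 - 2)/2, (-3 + 4)/2)
  = (-3/2, -5/2, 1/2)
  = (-1.5, -2.5, 0.5)

(-1.5, -2.5, 0.5)


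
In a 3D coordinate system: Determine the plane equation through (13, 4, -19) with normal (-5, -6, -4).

The plane through P with normal n = (a, b, c) satisfies n·(r - P) = 0,
i.e. ax + by + cz = a·x₀ + b·y₀ + c·z₀.
d = (-5)·13 + (-6)·4 + (-4)·(-19)
  = -65 - 24 + 76
  = -13
Equation: -5x - 6y - 4z = -13

-5x - 6y - 4z = -13


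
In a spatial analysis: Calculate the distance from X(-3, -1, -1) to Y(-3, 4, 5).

d = √[(x₂-x₁)² + (y₂-y₁)² + (z₂-z₁)²]
  = √[0² + 5² + 6²]
  = √[0 + 25 + 36]
  = √61
  ≈ 7.81

7.81


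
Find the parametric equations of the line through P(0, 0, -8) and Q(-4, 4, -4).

Direction vector d = Q - P = (-4 + 0, 4 + 0, -4 + 8) = (-4, 4, 4)
Parametric form r = P + t·d:
x = 0 - 4t, y = 0 + 4t, z = -8 + 4t

x = 0 - 4t, y = 0 + 4t, z = -8 + 4t


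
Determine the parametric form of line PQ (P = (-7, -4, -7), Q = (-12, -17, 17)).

Direction vector d = Q - P = (-12 + 7, -17 + 4, 17 + 7) = (-5, -13, 24)
Parametric form r = P + t·d:
x = -7 - 5t, y = -4 - 13t, z = -7 + 24t

x = -7 - 5t, y = -4 - 13t, z = -7 + 24t


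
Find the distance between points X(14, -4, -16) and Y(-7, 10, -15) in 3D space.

d = √[(x₂-x₁)² + (y₂-y₁)² + (z₂-z₁)²]
  = √[(-21)² + 14² + 1²]
  = √[441 + 196 + 1]
  = √638
  ≈ 25.26

25.26


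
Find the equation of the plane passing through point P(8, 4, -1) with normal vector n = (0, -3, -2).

The plane through P with normal n = (a, b, c) satisfies n·(r - P) = 0,
i.e. ax + by + cz = a·x₀ + b·y₀ + c·z₀.
d = 0·8 + (-3)·4 + (-2)·(-1)
  = 0 - 12 + 2
  = -10
Equation: -3y - 2z = -10

-3y - 2z = -10


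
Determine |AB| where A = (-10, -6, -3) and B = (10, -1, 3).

d = √[(x₂-x₁)² + (y₂-y₁)² + (z₂-z₁)²]
  = √[20² + 5² + 6²]
  = √[400 + 25 + 36]
  = √461
  ≈ 21.47

21.47


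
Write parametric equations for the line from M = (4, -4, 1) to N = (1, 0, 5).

Direction vector d = N - M = (1 - 4, 0 + 4, 5 - 1) = (-3, 4, 4)
Parametric form r = M + t·d:
x = 4 - 3t, y = -4 + 4t, z = 1 + 4t

x = 4 - 3t, y = -4 + 4t, z = 1 + 4t


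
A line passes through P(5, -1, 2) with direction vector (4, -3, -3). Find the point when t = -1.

P(t) = P + t·d
  = (5 + 4·(-1), -1 + (-3)·(-1), 2 + (-3)·(-1))
  = (5 - 4, -1 + 3, 2 + 3)
  = (1, 2, 5)

(1, 2, 5)


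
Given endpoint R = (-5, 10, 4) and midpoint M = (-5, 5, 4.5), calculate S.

S = 2M - R
  = (2·(-5) - (-5), 2·5 - 10, 2·4.5 - 4)
  = (-10 + 5, 10 - 10, 9 - 4)
  = (-5, 0, 5)

(-5, 0, 5)


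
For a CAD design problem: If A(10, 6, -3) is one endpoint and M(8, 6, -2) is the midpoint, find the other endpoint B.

B = 2M - A
  = (2·8 - 10, 2·6 - 6, 2·(-2) - (-3))
  = (16 - 10, 12 - 6, -4 + 3)
  = (6, 6, -1)

(6, 6, -1)


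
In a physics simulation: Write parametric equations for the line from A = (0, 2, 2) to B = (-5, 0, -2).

Direction vector d = B - A = (-5 + 0, 0 - 2, -2 - 2) = (-5, -2, -4)
Parametric form r = A + t·d:
x = 0 - 5t, y = 2 - 2t, z = 2 - 4t

x = 0 - 5t, y = 2 - 2t, z = 2 - 4t


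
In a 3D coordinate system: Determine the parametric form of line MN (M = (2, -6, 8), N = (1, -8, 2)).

Direction vector d = N - M = (1 - 2, -8 + 6, 2 - 8) = (-1, -2, -6)
Parametric form r = M + t·d:
x = 2 - t, y = -6 - 2t, z = 8 - 6t

x = 2 - t, y = -6 - 2t, z = 8 - 6t


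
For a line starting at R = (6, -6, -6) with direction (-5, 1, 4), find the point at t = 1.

P(t) = R + t·d
  = (6 + (-5)·1, -6 + 1·1, -6 + 4·1)
  = (6 - 5, -6 + 1, -6 + 4)
  = (1, -5, -2)

(1, -5, -2)


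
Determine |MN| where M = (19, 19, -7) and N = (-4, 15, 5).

d = √[(x₂-x₁)² + (y₂-y₁)² + (z₂-z₁)²]
  = √[(-23)² + (-4)² + 12²]
  = √[529 + 16 + 144]
  = √689
  ≈ 26.25

26.25


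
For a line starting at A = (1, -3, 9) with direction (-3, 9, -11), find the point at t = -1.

P(t) = A + t·d
  = (1 + (-3)·(-1), -3 + 9·(-1), 9 + (-11)·(-1))
  = (1 + 3, -3 - 9, 9 + 11)
  = (4, -12, 20)

(4, -12, 20)


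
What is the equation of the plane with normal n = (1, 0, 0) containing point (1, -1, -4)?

The plane through P with normal n = (a, b, c) satisfies n·(r - P) = 0,
i.e. ax + by + cz = a·x₀ + b·y₀ + c·z₀.
d = 1·1 + 0·(-1) + 0·(-4)
  = 1 + 0 + 0
  = 1
Equation: x = 1

x = 1


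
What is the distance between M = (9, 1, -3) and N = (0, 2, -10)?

d = √[(x₂-x₁)² + (y₂-y₁)² + (z₂-z₁)²]
  = √[(-9)² + 1² + (-7)²]
  = √[81 + 1 + 49]
  = √131
  ≈ 11.45

11.45


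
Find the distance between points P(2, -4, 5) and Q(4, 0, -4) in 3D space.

d = √[(x₂-x₁)² + (y₂-y₁)² + (z₂-z₁)²]
  = √[2² + 4² + (-9)²]
  = √[4 + 16 + 81]
  = √101
  ≈ 10.05

10.05


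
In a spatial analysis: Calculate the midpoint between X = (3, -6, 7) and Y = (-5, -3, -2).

M = ((x₁+x₂)/2, (y₁+y₂)/2, (z₁+z₂)/2)
  = ((3 - 5)/2, (-6 - 3)/2, (7 - 2)/2)
  = (-2/2, -9/2, 5/2)
  = (-1, -4.5, 2.5)

(-1, -4.5, 2.5)


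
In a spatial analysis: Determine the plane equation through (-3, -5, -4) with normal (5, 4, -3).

The plane through P with normal n = (a, b, c) satisfies n·(r - P) = 0,
i.e. ax + by + cz = a·x₀ + b·y₀ + c·z₀.
d = 5·(-3) + 4·(-5) + (-3)·(-4)
  = -15 - 20 + 12
  = -23
Equation: 5x + 4y - 3z = -23

5x + 4y - 3z = -23


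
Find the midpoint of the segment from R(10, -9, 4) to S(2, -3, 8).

M = ((x₁+x₂)/2, (y₁+y₂)/2, (z₁+z₂)/2)
  = ((10 + 2)/2, (-9 - 3)/2, (4 + 8)/2)
  = (12/2, -12/2, 12/2)
  = (6, -6, 6)

(6, -6, 6)


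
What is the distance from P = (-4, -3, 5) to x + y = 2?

distance = |a·x₀ + b·y₀ + c·z₀ - d| / √(a² + b² + c²)
  = |1·(-4) + 1·(-3) + 0·5 - 2| / √(1² + 1² + 0²)
  = |-4 - 3 + 0 - 2| / √(1 + 1 + 0)
  = |-9| / √2
  = 9 / 1.414
  ≈ 6.364

6.364


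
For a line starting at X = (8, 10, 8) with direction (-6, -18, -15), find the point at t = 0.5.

P(t) = X + t·d
  = (8 + (-6)·0.5, 10 + (-18)·0.5, 8 + (-15)·0.5)
  = (8 - 3, 10 - 9, 8 - 7.5)
  = (5, 1, 0.5)

(5, 1, 0.5)


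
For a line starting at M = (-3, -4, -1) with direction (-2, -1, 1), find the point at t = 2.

P(t) = M + t·d
  = (-3 + (-2)·2, -4 + (-1)·2, -1 + 1·2)
  = (-3 - 4, -4 - 2, -1 + 2)
  = (-7, -6, 1)

(-7, -6, 1)


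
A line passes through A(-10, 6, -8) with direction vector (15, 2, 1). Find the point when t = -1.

P(t) = A + t·d
  = (-10 + 15·(-1), 6 + 2·(-1), -8 + 1·(-1))
  = (-10 - 15, 6 - 2, -8 - 1)
  = (-25, 4, -9)

(-25, 4, -9)


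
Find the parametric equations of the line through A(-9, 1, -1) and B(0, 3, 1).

Direction vector d = B - A = (0 + 9, 3 - 1, 1 + 1) = (9, 2, 2)
Parametric form r = A + t·d:
x = -9 + 9t, y = 1 + 2t, z = -1 + 2t

x = -9 + 9t, y = 1 + 2t, z = -1 + 2t


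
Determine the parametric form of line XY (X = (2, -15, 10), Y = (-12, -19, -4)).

Direction vector d = Y - X = (-12 - 2, -19 + 15, -4 - 10) = (-14, -4, -14)
Parametric form r = X + t·d:
x = 2 - 14t, y = -15 - 4t, z = 10 - 14t

x = 2 - 14t, y = -15 - 4t, z = 10 - 14t


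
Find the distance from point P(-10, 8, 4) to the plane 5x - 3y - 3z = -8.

distance = |a·x₀ + b·y₀ + c·z₀ - d| / √(a² + b² + c²)
  = |5·(-10) + (-3)·8 + (-3)·4 - (-8)| / √(5² + (-3)² + (-3)²)
  = |-50 - 24 - 12 + 8| / √(25 + 9 + 9)
  = |-78| / √43
  = 78 / 6.557
  ≈ 11.89

11.89


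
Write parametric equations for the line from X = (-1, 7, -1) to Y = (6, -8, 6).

Direction vector d = Y - X = (6 + 1, -8 - 7, 6 + 1) = (7, -15, 7)
Parametric form r = X + t·d:
x = -1 + 7t, y = 7 - 15t, z = -1 + 7t

x = -1 + 7t, y = 7 - 15t, z = -1 + 7t


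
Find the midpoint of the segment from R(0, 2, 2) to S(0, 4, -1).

M = ((x₁+x₂)/2, (y₁+y₂)/2, (z₁+z₂)/2)
  = ((0 + 0)/2, (2 + 4)/2, (2 - 1)/2)
  = (0/2, 6/2, 1/2)
  = (0, 3, 0.5)

(0, 3, 0.5)


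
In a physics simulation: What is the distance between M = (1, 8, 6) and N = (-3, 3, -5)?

d = √[(x₂-x₁)² + (y₂-y₁)² + (z₂-z₁)²]
  = √[(-4)² + (-5)² + (-11)²]
  = √[16 + 25 + 121]
  = √162
  ≈ 12.73

12.73


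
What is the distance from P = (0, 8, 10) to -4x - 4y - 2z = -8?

distance = |a·x₀ + b·y₀ + c·z₀ - d| / √(a² + b² + c²)
  = |(-4)·0 + (-4)·8 + (-2)·10 - (-8)| / √((-4)² + (-4)² + (-2)²)
  = |0 - 32 - 20 + 8| / √(16 + 16 + 4)
  = |-44| / √36
  = 44 / 6
  ≈ 7.333

7.333


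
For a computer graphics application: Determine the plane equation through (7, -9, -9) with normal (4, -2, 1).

The plane through P with normal n = (a, b, c) satisfies n·(r - P) = 0,
i.e. ax + by + cz = a·x₀ + b·y₀ + c·z₀.
d = 4·7 + (-2)·(-9) + 1·(-9)
  = 28 + 18 - 9
  = 37
Equation: 4x - 2y + z = 37

4x - 2y + z = 37


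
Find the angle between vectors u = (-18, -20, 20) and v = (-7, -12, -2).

u·v = (-18)·(-7) + (-20)·(-12) + 20·(-2) = 126 + 240 - 40 = 326
|u| = √((-18)² + (-20)² + 20²) = √1124 ≈ 33.53
|v| = √((-7)² + (-12)² + (-2)²) = √197 ≈ 14.04
cos θ = (u·v)/(|u||v|) = 326/(33.53·14.04) ≈ 0.6928
θ = arccos(0.6928) ≈ 46.15°

46.15°


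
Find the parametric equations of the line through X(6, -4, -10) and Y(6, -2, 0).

Direction vector d = Y - X = (6 - 6, -2 + 4, 0 + 10) = (0, 2, 10)
Parametric form r = X + t·d:
x = 6, y = -4 + 2t, z = -10 + 10t

x = 6, y = -4 + 2t, z = -10 + 10t


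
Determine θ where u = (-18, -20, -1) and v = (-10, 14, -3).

u·v = (-18)·(-10) + (-20)·14 + (-1)·(-3) = 180 - 280 + 3 = -97
|u| = √((-18)² + (-20)² + (-1)²) = √725 ≈ 26.93
|v| = √((-10)² + 14² + (-3)²) = √305 ≈ 17.46
cos θ = (u·v)/(|u||v|) = -97/(26.93·17.46) ≈ -0.2063
θ = arccos(-0.2063) ≈ 101.9°

101.9°


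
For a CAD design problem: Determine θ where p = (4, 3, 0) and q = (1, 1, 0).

p·q = 4·1 + 3·1 + 0·0 = 4 + 3 + 0 = 7
|p| = √(4² + 3² + 0²) = √25 ≈ 5
|q| = √(1² + 1² + 0²) = √2 ≈ 1.414
cos θ = (p·q)/(|p||q|) = 7/(5·1.414) ≈ 0.9899
θ = arccos(0.9899) ≈ 8.13°

8.13°


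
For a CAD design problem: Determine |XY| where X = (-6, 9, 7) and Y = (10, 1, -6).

d = √[(x₂-x₁)² + (y₂-y₁)² + (z₂-z₁)²]
  = √[16² + (-8)² + (-13)²]
  = √[256 + 64 + 169]
  = √489
  ≈ 22.11

22.11


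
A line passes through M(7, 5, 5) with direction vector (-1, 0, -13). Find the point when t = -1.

P(t) = M + t·d
  = (7 + (-1)·(-1), 5 + 0·(-1), 5 + (-13)·(-1))
  = (7 + 1, 5 + 0, 5 + 13)
  = (8, 5, 18)

(8, 5, 18)


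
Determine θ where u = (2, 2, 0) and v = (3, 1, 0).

u·v = 2·3 + 2·1 + 0·0 = 6 + 2 + 0 = 8
|u| = √(2² + 2² + 0²) = √8 ≈ 2.828
|v| = √(3² + 1² + 0²) = √10 ≈ 3.162
cos θ = (u·v)/(|u||v|) = 8/(2.828·3.162) ≈ 0.8944
θ = arccos(0.8944) ≈ 26.57°

26.57°


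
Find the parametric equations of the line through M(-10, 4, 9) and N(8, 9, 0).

Direction vector d = N - M = (8 + 10, 9 - 4, 0 - 9) = (18, 5, -9)
Parametric form r = M + t·d:
x = -10 + 18t, y = 4 + 5t, z = 9 - 9t

x = -10 + 18t, y = 4 + 5t, z = 9 - 9t


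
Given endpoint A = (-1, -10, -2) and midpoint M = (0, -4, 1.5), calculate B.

B = 2M - A
  = (2·0 - (-1), 2·(-4) - (-10), 2·1.5 - (-2))
  = (0 + 1, -8 + 10, 3 + 2)
  = (1, 2, 5)

(1, 2, 5)


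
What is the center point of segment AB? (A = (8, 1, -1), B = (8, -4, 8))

M = ((x₁+x₂)/2, (y₁+y₂)/2, (z₁+z₂)/2)
  = ((8 + 8)/2, (1 - 4)/2, (-1 + 8)/2)
  = (16/2, -3/2, 7/2)
  = (8, -1.5, 3.5)

(8, -1.5, 3.5)


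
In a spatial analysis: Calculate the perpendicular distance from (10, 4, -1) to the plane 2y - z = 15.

distance = |a·x₀ + b·y₀ + c·z₀ - d| / √(a² + b² + c²)
  = |0·10 + 2·4 + (-1)·(-1) - 15| / √(0² + 2² + (-1)²)
  = |0 + 8 + 1 - 15| / √(0 + 4 + 1)
  = |-6| / √5
  = 6 / 2.236
  ≈ 2.683

2.683


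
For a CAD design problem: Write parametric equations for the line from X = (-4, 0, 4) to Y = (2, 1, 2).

Direction vector d = Y - X = (2 + 4, 1 + 0, 2 - 4) = (6, 1, -2)
Parametric form r = X + t·d:
x = -4 + 6t, y = 0 + t, z = 4 - 2t

x = -4 + 6t, y = 0 + t, z = 4 - 2t


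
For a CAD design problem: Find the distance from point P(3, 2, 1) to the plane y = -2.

distance = |a·x₀ + b·y₀ + c·z₀ - d| / √(a² + b² + c²)
  = |0·3 + 1·2 + 0·1 - (-2)| / √(0² + 1² + 0²)
  = |0 + 2 + 0 + 2| / √(0 + 1 + 0)
  = |4| / √1
  = 4 / 1
  ≈ 4

4


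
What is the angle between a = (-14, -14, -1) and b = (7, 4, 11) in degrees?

a·b = (-14)·7 + (-14)·4 + (-1)·11 = -98 - 56 - 11 = -165
|a| = √((-14)² + (-14)² + (-1)²) = √393 ≈ 19.82
|b| = √(7² + 4² + 11²) = √186 ≈ 13.64
cos θ = (a·b)/(|a||b|) = -165/(19.82·13.64) ≈ -0.6103
θ = arccos(-0.6103) ≈ 127.6°

127.6°


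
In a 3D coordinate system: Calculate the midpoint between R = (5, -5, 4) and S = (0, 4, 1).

M = ((x₁+x₂)/2, (y₁+y₂)/2, (z₁+z₂)/2)
  = ((5 + 0)/2, (-5 + 4)/2, (4 + 1)/2)
  = (5/2, -1/2, 5/2)
  = (2.5, -0.5, 2.5)

(2.5, -0.5, 2.5)


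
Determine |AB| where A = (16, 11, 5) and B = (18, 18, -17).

d = √[(x₂-x₁)² + (y₂-y₁)² + (z₂-z₁)²]
  = √[2² + 7² + (-22)²]
  = √[4 + 49 + 484]
  = √537
  ≈ 23.17

23.17


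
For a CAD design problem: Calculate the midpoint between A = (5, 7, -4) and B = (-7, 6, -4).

M = ((x₁+x₂)/2, (y₁+y₂)/2, (z₁+z₂)/2)
  = ((5 - 7)/2, (7 + 6)/2, (-4 - 4)/2)
  = (-2/2, 13/2, -8/2)
  = (-1, 6.5, -4)

(-1, 6.5, -4)


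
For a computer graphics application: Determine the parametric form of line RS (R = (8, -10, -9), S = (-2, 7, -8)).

Direction vector d = S - R = (-2 - 8, 7 + 10, -8 + 9) = (-10, 17, 1)
Parametric form r = R + t·d:
x = 8 - 10t, y = -10 + 17t, z = -9 + t

x = 8 - 10t, y = -10 + 17t, z = -9 + t


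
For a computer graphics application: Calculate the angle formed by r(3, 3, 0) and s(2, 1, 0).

r·s = 3·2 + 3·1 + 0·0 = 6 + 3 + 0 = 9
|r| = √(3² + 3² + 0²) = √18 ≈ 4.243
|s| = √(2² + 1² + 0²) = √5 ≈ 2.236
cos θ = (r·s)/(|r||s|) = 9/(4.243·2.236) ≈ 0.9487
θ = arccos(0.9487) ≈ 18.43°

18.43°


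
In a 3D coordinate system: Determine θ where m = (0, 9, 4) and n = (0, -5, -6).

m·n = 0·0 + 9·(-5) + 4·(-6) = 0 - 45 - 24 = -69
|m| = √(0² + 9² + 4²) = √97 ≈ 9.849
|n| = √(0² + (-5)² + (-6)²) = √61 ≈ 7.81
cos θ = (m·n)/(|m||n|) = -69/(9.849·7.81) ≈ -0.897
θ = arccos(-0.897) ≈ 153.8°

153.8°


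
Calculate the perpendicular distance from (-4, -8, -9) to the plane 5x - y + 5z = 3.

distance = |a·x₀ + b·y₀ + c·z₀ - d| / √(a² + b² + c²)
  = |5·(-4) + (-1)·(-8) + 5·(-9) - 3| / √(5² + (-1)² + 5²)
  = |-20 + 8 - 45 - 3| / √(25 + 1 + 25)
  = |-60| / √51
  = 60 / 7.141
  ≈ 8.402

8.402


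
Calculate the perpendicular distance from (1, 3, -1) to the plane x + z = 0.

distance = |a·x₀ + b·y₀ + c·z₀ - d| / √(a² + b² + c²)
  = |1·1 + 0·3 + 1·(-1) - 0| / √(1² + 0² + 1²)
  = |1 + 0 - 1 + 0| / √(1 + 0 + 1)
  = |0| / √2
  = 0 / 1.414
  ≈ 0

0


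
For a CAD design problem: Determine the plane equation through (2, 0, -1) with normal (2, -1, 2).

The plane through P with normal n = (a, b, c) satisfies n·(r - P) = 0,
i.e. ax + by + cz = a·x₀ + b·y₀ + c·z₀.
d = 2·2 + (-1)·0 + 2·(-1)
  = 4 + 0 - 2
  = 2
Equation: 2x - y + 2z = 2

2x - y + 2z = 2


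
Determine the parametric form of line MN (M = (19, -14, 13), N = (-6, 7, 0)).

Direction vector d = N - M = (-6 - 19, 7 + 14, 0 - 13) = (-25, 21, -13)
Parametric form r = M + t·d:
x = 19 - 25t, y = -14 + 21t, z = 13 - 13t

x = 19 - 25t, y = -14 + 21t, z = 13 - 13t


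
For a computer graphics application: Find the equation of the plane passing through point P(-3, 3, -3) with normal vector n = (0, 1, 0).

The plane through P with normal n = (a, b, c) satisfies n·(r - P) = 0,
i.e. ax + by + cz = a·x₀ + b·y₀ + c·z₀.
d = 0·(-3) + 1·3 + 0·(-3)
  = 0 + 3 + 0
  = 3
Equation: y = 3

y = 3


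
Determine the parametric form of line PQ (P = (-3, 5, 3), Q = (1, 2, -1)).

Direction vector d = Q - P = (1 + 3, 2 - 5, -1 - 3) = (4, -3, -4)
Parametric form r = P + t·d:
x = -3 + 4t, y = 5 - 3t, z = 3 - 4t

x = -3 + 4t, y = 5 - 3t, z = 3 - 4t


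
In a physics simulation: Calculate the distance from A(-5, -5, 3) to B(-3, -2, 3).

d = √[(x₂-x₁)² + (y₂-y₁)² + (z₂-z₁)²]
  = √[2² + 3² + 0²]
  = √[4 + 9 + 0]
  = √13
  ≈ 3.606

3.606


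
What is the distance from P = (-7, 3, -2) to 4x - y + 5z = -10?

distance = |a·x₀ + b·y₀ + c·z₀ - d| / √(a² + b² + c²)
  = |4·(-7) + (-1)·3 + 5·(-2) - (-10)| / √(4² + (-1)² + 5²)
  = |-28 - 3 - 10 + 10| / √(16 + 1 + 25)
  = |-31| / √42
  = 31 / 6.481
  ≈ 4.783

4.783


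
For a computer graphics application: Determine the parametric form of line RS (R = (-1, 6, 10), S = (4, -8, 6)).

Direction vector d = S - R = (4 + 1, -8 - 6, 6 - 10) = (5, -14, -4)
Parametric form r = R + t·d:
x = -1 + 5t, y = 6 - 14t, z = 10 - 4t

x = -1 + 5t, y = 6 - 14t, z = 10 - 4t


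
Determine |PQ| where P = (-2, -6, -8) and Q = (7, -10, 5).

d = √[(x₂-x₁)² + (y₂-y₁)² + (z₂-z₁)²]
  = √[9² + (-4)² + 13²]
  = √[81 + 16 + 169]
  = √266
  ≈ 16.31

16.31


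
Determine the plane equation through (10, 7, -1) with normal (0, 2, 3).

The plane through P with normal n = (a, b, c) satisfies n·(r - P) = 0,
i.e. ax + by + cz = a·x₀ + b·y₀ + c·z₀.
d = 0·10 + 2·7 + 3·(-1)
  = 0 + 14 - 3
  = 11
Equation: 2y + 3z = 11

2y + 3z = 11


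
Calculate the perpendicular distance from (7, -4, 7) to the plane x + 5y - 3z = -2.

distance = |a·x₀ + b·y₀ + c·z₀ - d| / √(a² + b² + c²)
  = |1·7 + 5·(-4) + (-3)·7 - (-2)| / √(1² + 5² + (-3)²)
  = |7 - 20 - 21 + 2| / √(1 + 25 + 9)
  = |-32| / √35
  = 32 / 5.916
  ≈ 5.409

5.409


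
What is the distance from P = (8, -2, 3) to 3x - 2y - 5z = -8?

distance = |a·x₀ + b·y₀ + c·z₀ - d| / √(a² + b² + c²)
  = |3·8 + (-2)·(-2) + (-5)·3 - (-8)| / √(3² + (-2)² + (-5)²)
  = |24 + 4 - 15 + 8| / √(9 + 4 + 25)
  = |21| / √38
  = 21 / 6.164
  ≈ 3.407

3.407


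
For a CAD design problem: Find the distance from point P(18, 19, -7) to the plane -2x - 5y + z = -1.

distance = |a·x₀ + b·y₀ + c·z₀ - d| / √(a² + b² + c²)
  = |(-2)·18 + (-5)·19 + 1·(-7) - (-1)| / √((-2)² + (-5)² + 1²)
  = |-36 - 95 - 7 + 1| / √(4 + 25 + 1)
  = |-137| / √30
  = 137 / 5.477
  ≈ 25.01

25.01


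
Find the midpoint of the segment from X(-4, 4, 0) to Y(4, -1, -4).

M = ((x₁+x₂)/2, (y₁+y₂)/2, (z₁+z₂)/2)
  = ((-4 + 4)/2, (4 - 1)/2, (0 - 4)/2)
  = (0/2, 3/2, -4/2)
  = (0, 1.5, -2)

(0, 1.5, -2)


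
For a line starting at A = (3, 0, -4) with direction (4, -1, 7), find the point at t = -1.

P(t) = A + t·d
  = (3 + 4·(-1), 0 + (-1)·(-1), -4 + 7·(-1))
  = (3 - 4, 0 + 1, -4 - 7)
  = (-1, 1, -11)

(-1, 1, -11)


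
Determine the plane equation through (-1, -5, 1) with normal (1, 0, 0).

The plane through P with normal n = (a, b, c) satisfies n·(r - P) = 0,
i.e. ax + by + cz = a·x₀ + b·y₀ + c·z₀.
d = 1·(-1) + 0·(-5) + 0·1
  = -1 + 0 + 0
  = -1
Equation: x = -1

x = -1


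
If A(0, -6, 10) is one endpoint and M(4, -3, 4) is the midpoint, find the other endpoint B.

B = 2M - A
  = (2·4 - 0, 2·(-3) - (-6), 2·4 - 10)
  = (8 + 0, -6 + 6, 8 - 10)
  = (8, 0, -2)

(8, 0, -2)


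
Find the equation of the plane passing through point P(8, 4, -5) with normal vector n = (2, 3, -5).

The plane through P with normal n = (a, b, c) satisfies n·(r - P) = 0,
i.e. ax + by + cz = a·x₀ + b·y₀ + c·z₀.
d = 2·8 + 3·4 + (-5)·(-5)
  = 16 + 12 + 25
  = 53
Equation: 2x + 3y - 5z = 53

2x + 3y - 5z = 53


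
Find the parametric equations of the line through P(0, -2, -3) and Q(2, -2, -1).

Direction vector d = Q - P = (2 + 0, -2 + 2, -1 + 3) = (2, 0, 2)
Parametric form r = P + t·d:
x = 0 + 2t, y = -2, z = -3 + 2t

x = 0 + 2t, y = -2, z = -3 + 2t


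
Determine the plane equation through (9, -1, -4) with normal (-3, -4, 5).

The plane through P with normal n = (a, b, c) satisfies n·(r - P) = 0,
i.e. ax + by + cz = a·x₀ + b·y₀ + c·z₀.
d = (-3)·9 + (-4)·(-1) + 5·(-4)
  = -27 + 4 - 20
  = -43
Equation: -3x - 4y + 5z = -43

-3x - 4y + 5z = -43


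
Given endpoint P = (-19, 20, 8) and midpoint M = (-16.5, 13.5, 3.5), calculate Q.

Q = 2M - P
  = (2·(-16.5) - (-19), 2·13.5 - 20, 2·3.5 - 8)
  = (-33 + 19, 27 - 20, 7 - 8)
  = (-14, 7, -1)

(-14, 7, -1)


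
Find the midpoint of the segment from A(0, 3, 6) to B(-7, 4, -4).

M = ((x₁+x₂)/2, (y₁+y₂)/2, (z₁+z₂)/2)
  = ((0 - 7)/2, (3 + 4)/2, (6 - 4)/2)
  = (-7/2, 7/2, 2/2)
  = (-3.5, 3.5, 1)

(-3.5, 3.5, 1)


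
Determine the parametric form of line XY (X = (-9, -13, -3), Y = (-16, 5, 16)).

Direction vector d = Y - X = (-16 + 9, 5 + 13, 16 + 3) = (-7, 18, 19)
Parametric form r = X + t·d:
x = -9 - 7t, y = -13 + 18t, z = -3 + 19t

x = -9 - 7t, y = -13 + 18t, z = -3 + 19t


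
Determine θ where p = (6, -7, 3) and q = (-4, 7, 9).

p·q = 6·(-4) + (-7)·7 + 3·9 = -24 - 49 + 27 = -46
|p| = √(6² + (-7)² + 3²) = √94 ≈ 9.695
|q| = √((-4)² + 7² + 9²) = √146 ≈ 12.08
cos θ = (p·q)/(|p||q|) = -46/(9.695·12.08) ≈ -0.3927
θ = arccos(-0.3927) ≈ 113.1°

113.1°


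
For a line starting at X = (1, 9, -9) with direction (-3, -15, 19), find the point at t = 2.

P(t) = X + t·d
  = (1 + (-3)·2, 9 + (-15)·2, -9 + 19·2)
  = (1 - 6, 9 - 30, -9 + 38)
  = (-5, -21, 29)

(-5, -21, 29)


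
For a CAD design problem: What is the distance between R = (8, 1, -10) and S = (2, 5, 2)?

d = √[(x₂-x₁)² + (y₂-y₁)² + (z₂-z₁)²]
  = √[(-6)² + 4² + 12²]
  = √[36 + 16 + 144]
  = √196
  ≈ 14

14


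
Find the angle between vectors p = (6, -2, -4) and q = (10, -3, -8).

p·q = 6·10 + (-2)·(-3) + (-4)·(-8) = 60 + 6 + 32 = 98
|p| = √(6² + (-2)² + (-4)²) = √56 ≈ 7.483
|q| = √(10² + (-3)² + (-8)²) = √173 ≈ 13.15
cos θ = (p·q)/(|p||q|) = 98/(7.483·13.15) ≈ 0.9957
θ = arccos(0.9957) ≈ 5.343°

5.343°


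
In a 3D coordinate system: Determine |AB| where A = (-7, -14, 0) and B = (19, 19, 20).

d = √[(x₂-x₁)² + (y₂-y₁)² + (z₂-z₁)²]
  = √[26² + 33² + 20²]
  = √[676 + 1089 + 400]
  = √2165
  ≈ 46.53

46.53


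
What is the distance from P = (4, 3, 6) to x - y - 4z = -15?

distance = |a·x₀ + b·y₀ + c·z₀ - d| / √(a² + b² + c²)
  = |1·4 + (-1)·3 + (-4)·6 - (-15)| / √(1² + (-1)² + (-4)²)
  = |4 - 3 - 24 + 15| / √(1 + 1 + 16)
  = |-8| / √18
  = 8 / 4.243
  ≈ 1.886

1.886


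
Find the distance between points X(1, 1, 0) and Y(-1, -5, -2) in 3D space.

d = √[(x₂-x₁)² + (y₂-y₁)² + (z₂-z₁)²]
  = √[(-2)² + (-6)² + (-2)²]
  = √[4 + 36 + 4]
  = √44
  ≈ 6.633

6.633


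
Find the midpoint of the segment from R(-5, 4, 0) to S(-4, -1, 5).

M = ((x₁+x₂)/2, (y₁+y₂)/2, (z₁+z₂)/2)
  = ((-5 - 4)/2, (4 - 1)/2, (0 + 5)/2)
  = (-9/2, 3/2, 5/2)
  = (-4.5, 1.5, 2.5)

(-4.5, 1.5, 2.5)


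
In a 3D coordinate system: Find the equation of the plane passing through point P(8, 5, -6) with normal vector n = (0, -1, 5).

The plane through P with normal n = (a, b, c) satisfies n·(r - P) = 0,
i.e. ax + by + cz = a·x₀ + b·y₀ + c·z₀.
d = 0·8 + (-1)·5 + 5·(-6)
  = 0 - 5 - 30
  = -35
Equation: -y + 5z = -35

-y + 5z = -35


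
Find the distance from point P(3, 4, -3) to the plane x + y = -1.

distance = |a·x₀ + b·y₀ + c·z₀ - d| / √(a² + b² + c²)
  = |1·3 + 1·4 + 0·(-3) - (-1)| / √(1² + 1² + 0²)
  = |3 + 4 + 0 + 1| / √(1 + 1 + 0)
  = |8| / √2
  = 8 / 1.414
  ≈ 5.657

5.657


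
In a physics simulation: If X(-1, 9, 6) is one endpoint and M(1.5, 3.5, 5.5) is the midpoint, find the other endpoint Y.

Y = 2M - X
  = (2·1.5 - (-1), 2·3.5 - 9, 2·5.5 - 6)
  = (3 + 1, 7 - 9, 11 - 6)
  = (4, -2, 5)

(4, -2, 5)


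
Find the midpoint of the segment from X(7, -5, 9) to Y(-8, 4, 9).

M = ((x₁+x₂)/2, (y₁+y₂)/2, (z₁+z₂)/2)
  = ((7 - 8)/2, (-5 + 4)/2, (9 + 9)/2)
  = (-1/2, -1/2, 18/2)
  = (-0.5, -0.5, 9)

(-0.5, -0.5, 9)


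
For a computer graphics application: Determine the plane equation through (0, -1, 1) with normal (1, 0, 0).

The plane through P with normal n = (a, b, c) satisfies n·(r - P) = 0,
i.e. ax + by + cz = a·x₀ + b·y₀ + c·z₀.
d = 1·0 + 0·(-1) + 0·1
  = 0 + 0 + 0
  = 0
Equation: x = 0

x = 0


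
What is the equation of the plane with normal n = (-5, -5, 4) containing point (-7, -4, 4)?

The plane through P with normal n = (a, b, c) satisfies n·(r - P) = 0,
i.e. ax + by + cz = a·x₀ + b·y₀ + c·z₀.
d = (-5)·(-7) + (-5)·(-4) + 4·4
  = 35 + 20 + 16
  = 71
Equation: -5x - 5y + 4z = 71

-5x - 5y + 4z = 71


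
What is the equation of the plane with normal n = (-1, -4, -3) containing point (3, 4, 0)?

The plane through P with normal n = (a, b, c) satisfies n·(r - P) = 0,
i.e. ax + by + cz = a·x₀ + b·y₀ + c·z₀.
d = (-1)·3 + (-4)·4 + (-3)·0
  = -3 - 16 + 0
  = -19
Equation: -x - 4y - 3z = -19

-x - 4y - 3z = -19


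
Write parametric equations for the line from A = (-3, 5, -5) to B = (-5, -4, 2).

Direction vector d = B - A = (-5 + 3, -4 - 5, 2 + 5) = (-2, -9, 7)
Parametric form r = A + t·d:
x = -3 - 2t, y = 5 - 9t, z = -5 + 7t

x = -3 - 2t, y = 5 - 9t, z = -5 + 7t


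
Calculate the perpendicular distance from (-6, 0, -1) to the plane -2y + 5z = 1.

distance = |a·x₀ + b·y₀ + c·z₀ - d| / √(a² + b² + c²)
  = |0·(-6) + (-2)·0 + 5·(-1) - 1| / √(0² + (-2)² + 5²)
  = |0 + 0 - 5 - 1| / √(0 + 4 + 25)
  = |-6| / √29
  = 6 / 5.385
  ≈ 1.114

1.114


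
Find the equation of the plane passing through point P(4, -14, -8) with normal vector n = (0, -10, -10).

The plane through P with normal n = (a, b, c) satisfies n·(r - P) = 0,
i.e. ax + by + cz = a·x₀ + b·y₀ + c·z₀.
d = 0·4 + (-10)·(-14) + (-10)·(-8)
  = 0 + 140 + 80
  = 220
Equation: -10y - 10z = 220

-10y - 10z = 220


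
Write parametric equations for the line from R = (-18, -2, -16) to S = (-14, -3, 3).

Direction vector d = S - R = (-14 + 18, -3 + 2, 3 + 16) = (4, -1, 19)
Parametric form r = R + t·d:
x = -18 + 4t, y = -2 - t, z = -16 + 19t

x = -18 + 4t, y = -2 - t, z = -16 + 19t


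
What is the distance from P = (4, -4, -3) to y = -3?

distance = |a·x₀ + b·y₀ + c·z₀ - d| / √(a² + b² + c²)
  = |0·4 + 1·(-4) + 0·(-3) - (-3)| / √(0² + 1² + 0²)
  = |0 - 4 + 0 + 3| / √(0 + 1 + 0)
  = |-1| / √1
  = 1 / 1
  ≈ 1

1


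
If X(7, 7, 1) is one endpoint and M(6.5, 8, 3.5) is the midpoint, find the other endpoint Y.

Y = 2M - X
  = (2·6.5 - 7, 2·8 - 7, 2·3.5 - 1)
  = (13 - 7, 16 - 7, 7 - 1)
  = (6, 9, 6)

(6, 9, 6)


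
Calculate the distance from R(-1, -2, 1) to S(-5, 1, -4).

d = √[(x₂-x₁)² + (y₂-y₁)² + (z₂-z₁)²]
  = √[(-4)² + 3² + (-5)²]
  = √[16 + 9 + 25]
  = √50
  ≈ 7.071

7.071


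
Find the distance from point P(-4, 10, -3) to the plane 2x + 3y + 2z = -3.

distance = |a·x₀ + b·y₀ + c·z₀ - d| / √(a² + b² + c²)
  = |2·(-4) + 3·10 + 2·(-3) - (-3)| / √(2² + 3² + 2²)
  = |-8 + 30 - 6 + 3| / √(4 + 9 + 4)
  = |19| / √17
  = 19 / 4.123
  ≈ 4.608

4.608


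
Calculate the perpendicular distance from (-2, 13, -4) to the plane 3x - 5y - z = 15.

distance = |a·x₀ + b·y₀ + c·z₀ - d| / √(a² + b² + c²)
  = |3·(-2) + (-5)·13 + (-1)·(-4) - 15| / √(3² + (-5)² + (-1)²)
  = |-6 - 65 + 4 - 15| / √(9 + 25 + 1)
  = |-82| / √35
  = 82 / 5.916
  ≈ 13.86

13.86


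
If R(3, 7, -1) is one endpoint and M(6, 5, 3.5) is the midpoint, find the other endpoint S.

S = 2M - R
  = (2·6 - 3, 2·5 - 7, 2·3.5 - (-1))
  = (12 - 3, 10 - 7, 7 + 1)
  = (9, 3, 8)

(9, 3, 8)


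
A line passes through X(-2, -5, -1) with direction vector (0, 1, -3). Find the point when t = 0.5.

P(t) = X + t·d
  = (-2 + 0·0.5, -5 + 1·0.5, -1 + (-3)·0.5)
  = (-2 + 0, -5 + 0.5, -1 - 1.5)
  = (-2, -4.5, -2.5)

(-2, -4.5, -2.5)


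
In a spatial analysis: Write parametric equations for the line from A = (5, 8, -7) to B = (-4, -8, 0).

Direction vector d = B - A = (-4 - 5, -8 - 8, 0 + 7) = (-9, -16, 7)
Parametric form r = A + t·d:
x = 5 - 9t, y = 8 - 16t, z = -7 + 7t

x = 5 - 9t, y = 8 - 16t, z = -7 + 7t


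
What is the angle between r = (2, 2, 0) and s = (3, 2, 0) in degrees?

r·s = 2·3 + 2·2 + 0·0 = 6 + 4 + 0 = 10
|r| = √(2² + 2² + 0²) = √8 ≈ 2.828
|s| = √(3² + 2² + 0²) = √13 ≈ 3.606
cos θ = (r·s)/(|r||s|) = 10/(2.828·3.606) ≈ 0.9806
θ = arccos(0.9806) ≈ 11.31°

11.31°


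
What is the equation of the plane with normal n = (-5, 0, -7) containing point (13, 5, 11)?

The plane through P with normal n = (a, b, c) satisfies n·(r - P) = 0,
i.e. ax + by + cz = a·x₀ + b·y₀ + c·z₀.
d = (-5)·13 + 0·5 + (-7)·11
  = -65 + 0 - 77
  = -142
Equation: -5x - 7z = -142

-5x - 7z = -142


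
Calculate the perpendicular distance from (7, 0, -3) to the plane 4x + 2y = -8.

distance = |a·x₀ + b·y₀ + c·z₀ - d| / √(a² + b² + c²)
  = |4·7 + 2·0 + 0·(-3) - (-8)| / √(4² + 2² + 0²)
  = |28 + 0 + 0 + 8| / √(16 + 4 + 0)
  = |36| / √20
  = 36 / 4.472
  ≈ 8.05

8.05


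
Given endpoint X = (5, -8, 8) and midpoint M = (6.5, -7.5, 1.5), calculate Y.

Y = 2M - X
  = (2·6.5 - 5, 2·(-7.5) - (-8), 2·1.5 - 8)
  = (13 - 5, -15 + 8, 3 - 8)
  = (8, -7, -5)

(8, -7, -5)


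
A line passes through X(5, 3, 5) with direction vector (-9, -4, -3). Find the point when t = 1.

P(t) = X + t·d
  = (5 + (-9)·1, 3 + (-4)·1, 5 + (-3)·1)
  = (5 - 9, 3 - 4, 5 - 3)
  = (-4, -1, 2)

(-4, -1, 2)


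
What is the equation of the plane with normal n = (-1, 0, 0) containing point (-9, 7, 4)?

The plane through P with normal n = (a, b, c) satisfies n·(r - P) = 0,
i.e. ax + by + cz = a·x₀ + b·y₀ + c·z₀.
d = (-1)·(-9) + 0·7 + 0·4
  = 9 + 0 + 0
  = 9
Equation: -x = 9

-x = 9


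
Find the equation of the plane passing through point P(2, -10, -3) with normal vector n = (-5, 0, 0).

The plane through P with normal n = (a, b, c) satisfies n·(r - P) = 0,
i.e. ax + by + cz = a·x₀ + b·y₀ + c·z₀.
d = (-5)·2 + 0·(-10) + 0·(-3)
  = -10 + 0 + 0
  = -10
Equation: -5x = -10

-5x = -10


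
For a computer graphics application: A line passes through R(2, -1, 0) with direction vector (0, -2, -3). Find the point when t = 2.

P(t) = R + t·d
  = (2 + 0·2, -1 + (-2)·2, 0 + (-3)·2)
  = (2 + 0, -1 - 4, 0 - 6)
  = (2, -5, -6)

(2, -5, -6)


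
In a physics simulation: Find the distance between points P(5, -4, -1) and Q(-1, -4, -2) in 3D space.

d = √[(x₂-x₁)² + (y₂-y₁)² + (z₂-z₁)²]
  = √[(-6)² + 0² + (-1)²]
  = √[36 + 0 + 1]
  = √37
  ≈ 6.083

6.083


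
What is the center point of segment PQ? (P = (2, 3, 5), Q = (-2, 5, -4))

M = ((x₁+x₂)/2, (y₁+y₂)/2, (z₁+z₂)/2)
  = ((2 - 2)/2, (3 + 5)/2, (5 - 4)/2)
  = (0/2, 8/2, 1/2)
  = (0, 4, 0.5)

(0, 4, 0.5)


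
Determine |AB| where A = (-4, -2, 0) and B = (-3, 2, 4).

d = √[(x₂-x₁)² + (y₂-y₁)² + (z₂-z₁)²]
  = √[1² + 4² + 4²]
  = √[1 + 16 + 16]
  = √33
  ≈ 5.745

5.745


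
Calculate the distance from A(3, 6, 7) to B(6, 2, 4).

d = √[(x₂-x₁)² + (y₂-y₁)² + (z₂-z₁)²]
  = √[3² + (-4)² + (-3)²]
  = √[9 + 16 + 9]
  = √34
  ≈ 5.831

5.831
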